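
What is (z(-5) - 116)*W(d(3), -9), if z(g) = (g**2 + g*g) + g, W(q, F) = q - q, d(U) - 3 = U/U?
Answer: 0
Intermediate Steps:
d(U) = 4 (d(U) = 3 + U/U = 3 + 1 = 4)
W(q, F) = 0
z(g) = g + 2*g**2 (z(g) = (g**2 + g**2) + g = 2*g**2 + g = g + 2*g**2)
(z(-5) - 116)*W(d(3), -9) = (-5*(1 + 2*(-5)) - 116)*0 = (-5*(1 - 10) - 116)*0 = (-5*(-9) - 116)*0 = (45 - 116)*0 = -71*0 = 0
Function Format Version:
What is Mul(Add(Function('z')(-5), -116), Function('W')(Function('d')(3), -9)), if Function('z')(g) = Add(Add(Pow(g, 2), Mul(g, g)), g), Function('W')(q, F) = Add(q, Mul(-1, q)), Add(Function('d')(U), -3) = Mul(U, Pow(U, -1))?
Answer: 0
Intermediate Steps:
Function('d')(U) = 4 (Function('d')(U) = Add(3, Mul(U, Pow(U, -1))) = Add(3, 1) = 4)
Function('W')(q, F) = 0
Function('z')(g) = Add(g, Mul(2, Pow(g, 2))) (Function('z')(g) = Add(Add(Pow(g, 2), Pow(g, 2)), g) = Add(Mul(2, Pow(g, 2)), g) = Add(g, Mul(2, Pow(g, 2))))
Mul(Add(Function('z')(-5), -116), Function('W')(Function('d')(3), -9)) = Mul(Add(Mul(-5, Add(1, Mul(2, -5))), -116), 0) = Mul(Add(Mul(-5, Add(1, -10)), -116), 0) = Mul(Add(Mul(-5, -9), -116), 0) = Mul(Add(45, -116), 0) = Mul(-71, 0) = 0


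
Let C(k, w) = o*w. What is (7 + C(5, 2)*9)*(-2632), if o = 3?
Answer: -160552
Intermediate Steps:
C(k, w) = 3*w
(7 + C(5, 2)*9)*(-2632) = (7 + (3*2)*9)*(-2632) = (7 + 6*9)*(-2632) = (7 + 54)*(-2632) = 61*(-2632) = -160552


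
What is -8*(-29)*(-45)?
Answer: -10440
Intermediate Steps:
-8*(-29)*(-45) = 232*(-45) = -10440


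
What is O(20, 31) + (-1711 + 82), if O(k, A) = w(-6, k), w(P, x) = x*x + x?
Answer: -1209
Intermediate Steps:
w(P, x) = x + x² (w(P, x) = x² + x = x + x²)
O(k, A) = k*(1 + k)
O(20, 31) + (-1711 + 82) = 20*(1 + 20) + (-1711 + 82) = 20*21 - 1629 = 420 - 1629 = -1209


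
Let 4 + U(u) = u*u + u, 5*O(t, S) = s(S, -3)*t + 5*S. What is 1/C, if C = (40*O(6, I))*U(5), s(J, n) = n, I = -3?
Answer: -1/6864 ≈ -0.00014569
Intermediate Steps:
O(t, S) = S - 3*t/5 (O(t, S) = (-3*t + 5*S)/5 = S - 3*t/5)
U(u) = -4 + u + u² (U(u) = -4 + (u*u + u) = -4 + (u² + u) = -4 + (u + u²) = -4 + u + u²)
C = -6864 (C = (40*(-3 - ⅗*6))*(-4 + 5 + 5²) = (40*(-3 - 18/5))*(-4 + 5 + 25) = (40*(-33/5))*26 = -264*26 = -6864)
1/C = 1/(-6864) = -1/6864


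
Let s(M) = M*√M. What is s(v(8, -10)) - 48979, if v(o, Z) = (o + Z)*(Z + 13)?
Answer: -48979 - 6*I*√6 ≈ -48979.0 - 14.697*I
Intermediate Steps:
v(o, Z) = (13 + Z)*(Z + o) (v(o, Z) = (Z + o)*(13 + Z) = (13 + Z)*(Z + o))
s(M) = M^(3/2)
s(v(8, -10)) - 48979 = ((-10)² + 13*(-10) + 13*8 - 10*8)^(3/2) - 48979 = (100 - 130 + 104 - 80)^(3/2) - 48979 = (-6)^(3/2) - 48979 = -6*I*√6 - 48979 = -48979 - 6*I*√6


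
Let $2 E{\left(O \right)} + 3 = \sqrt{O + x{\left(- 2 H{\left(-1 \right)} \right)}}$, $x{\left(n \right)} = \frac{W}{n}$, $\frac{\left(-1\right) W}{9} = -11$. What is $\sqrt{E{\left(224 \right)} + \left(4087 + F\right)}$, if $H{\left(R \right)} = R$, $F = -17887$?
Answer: $\frac{\sqrt{-55206 + \sqrt{1094}}}{2} \approx 117.44 i$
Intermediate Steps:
$W = 99$ ($W = \left(-9\right) \left(-11\right) = 99$)
$x{\left(n \right)} = \frac{99}{n}$
$E{\left(O \right)} = - \frac{3}{2} + \frac{\sqrt{\frac{99}{2} + O}}{2}$ ($E{\left(O \right)} = - \frac{3}{2} + \frac{\sqrt{O + \frac{99}{\left(-2\right) \left(-1\right)}}}{2} = - \frac{3}{2} + \frac{\sqrt{O + \frac{99}{2}}}{2} = - \frac{3}{2} + \frac{\sqrt{\frac{99}{2} + O}}{2}$)
$\sqrt{E{\left(224 \right)} + \left(4087 + F\right)} = \sqrt{\left(- \frac{3}{2} + \frac{\sqrt{198 + 4 \cdot 224}}{4}\right) + \left(4087 - 17887\right)} = \sqrt{\left(- \frac{3}{2} + \frac{\sqrt{198 + 896}}{4}\right) - 13800} = \sqrt{\left(- \frac{3}{2} + \frac{\sqrt{1094}}{4}\right) - 13800} = \sqrt{- \frac{27603}{2} + \frac{\sqrt{1094}}{4}}$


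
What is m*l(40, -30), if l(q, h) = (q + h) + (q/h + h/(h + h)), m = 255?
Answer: 4675/2 ≈ 2337.5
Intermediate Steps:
l(q, h) = ½ + h + q + q/h (l(q, h) = (h + q) + (q/h + h/((2*h))) = (h + q) + (q/h + h*(1/(2*h))) = (h + q) + (q/h + ½) = (h + q) + (½ + q/h) = ½ + h + q + q/h)
m*l(40, -30) = 255*(½ - 30 + 40 + 40/(-30)) = 255*(½ - 30 + 40 + 40*(-1/30)) = 255*(½ - 30 + 40 - 4/3) = 255*(55/6) = 4675/2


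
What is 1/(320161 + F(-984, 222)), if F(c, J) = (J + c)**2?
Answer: 1/900805 ≈ 1.1101e-6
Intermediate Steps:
1/(320161 + F(-984, 222)) = 1/(320161 + (222 - 984)**2) = 1/(320161 + (-762)**2) = 1/(320161 + 580644) = 1/900805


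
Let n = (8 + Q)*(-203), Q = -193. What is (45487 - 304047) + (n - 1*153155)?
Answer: -374160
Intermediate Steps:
n = 37555 (n = (8 - 193)*(-203) = -185*(-203) = 37555)
(45487 - 304047) + (n - 1*153155) = (45487 - 304047) + (37555 - 1*153155) = -258560 + (37555 - 153155) = -258560 - 115600 = -374160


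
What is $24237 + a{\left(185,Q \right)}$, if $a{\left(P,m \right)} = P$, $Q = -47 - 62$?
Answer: $24422$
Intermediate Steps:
$Q = -109$ ($Q = -47 - 62 = -109$)
$24237 + a{\left(185,Q \right)} = 24237 + 185 = 24422$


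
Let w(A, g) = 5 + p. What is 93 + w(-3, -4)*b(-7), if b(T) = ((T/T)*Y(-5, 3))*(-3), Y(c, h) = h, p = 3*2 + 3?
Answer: -33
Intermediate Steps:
p = 9 (p = 6 + 3 = 9)
w(A, g) = 14 (w(A, g) = 5 + 9 = 14)
b(T) = -9 (b(T) = ((T/T)*3)*(-3) = (1*3)*(-3) = 3*(-3) = -9)
93 + w(-3, -4)*b(-7) = 93 + 14*(-9) = 93 - 126 = -33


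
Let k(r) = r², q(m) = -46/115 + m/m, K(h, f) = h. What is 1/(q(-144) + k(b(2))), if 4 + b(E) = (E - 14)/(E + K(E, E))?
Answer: 5/248 ≈ 0.020161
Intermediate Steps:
q(m) = ⅗ (q(m) = -46*1/115 + 1 = -⅖ + 1 = ⅗)
b(E) = -4 + (-14 + E)/(2*E) (b(E) = -4 + (E - 14)/(E + E) = -4 + (-14 + E)/((2*E)) = -4 + (-14 + E)*(1/(2*E)) = -4 + (-14 + E)/(2*E))
1/(q(-144) + k(b(2))) = 1/(⅗ + (-7/2 - 7/2)²) = 1/(⅗ + (-7)²) = 1/(⅗ + 49) = 1/(248/5) = 5/248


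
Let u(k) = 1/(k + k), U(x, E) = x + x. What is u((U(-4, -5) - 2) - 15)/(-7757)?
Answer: 1/387850 ≈ 2.5783e-6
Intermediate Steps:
U(x, E) = 2*x
u(k) = 1/(2*k)
u((U(-4, -5) - 2) - 15)/(-7757) = (1/(2*((2*(-4) - 2) - 15)))/(-7757) = (1/(2*((-8 - 2) - 15)))*(-1/7757) = (1/(2*(-10 - 15)))*(-1/7757) = ((½)/(-25))*(-1/7757) = ((½)*(-1/25))*(-1/7757) = -1/50*(-1/7757) = 1/387850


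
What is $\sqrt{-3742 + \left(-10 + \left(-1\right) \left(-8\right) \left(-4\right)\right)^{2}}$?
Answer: $i \sqrt{1978} \approx 44.475 i$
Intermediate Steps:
$\sqrt{-3742 + \left(-10 + \left(-1\right) \left(-8\right) \left(-4\right)\right)^{2}} = \sqrt{-3742 + \left(-10 + 8 \left(-4\right)\right)^{2}} = \sqrt{-3742 + \left(-10 - 32\right)^{2}} = \sqrt{-3742 + \left(-42\right)^{2}} = \sqrt{-3742 + 1764} = \sqrt{-1978} = i \sqrt{1978}$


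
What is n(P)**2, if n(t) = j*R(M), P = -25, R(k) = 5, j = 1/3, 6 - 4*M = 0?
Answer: 25/9 ≈ 2.7778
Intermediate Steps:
M = 3/2 (M = 3/2 - 1/4*0 = 3/2 + 0 = 3/2 ≈ 1.5000)
j = 1/3 ≈ 0.33333
n(t) = 5/3 (n(t) = (1/3)*5 = 5/3)
n(P)**2 = (5/3)**2 = 25/9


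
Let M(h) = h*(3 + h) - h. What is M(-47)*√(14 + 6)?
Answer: 4230*√5 ≈ 9458.6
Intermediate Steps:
M(h) = -h + h*(3 + h)
M(-47)*√(14 + 6) = (-47*(2 - 47))*√(14 + 6) = (-47*(-45))*√20 = 2115*(2*√5) = 4230*√5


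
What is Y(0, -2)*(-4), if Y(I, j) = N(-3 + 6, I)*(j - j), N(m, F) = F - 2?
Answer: 0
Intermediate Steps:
N(m, F) = -2 + F
Y(I, j) = 0 (Y(I, j) = (-2 + I)*(j - j) = (-2 + I)*0 = 0)
Y(0, -2)*(-4) = 0*(-4) = 0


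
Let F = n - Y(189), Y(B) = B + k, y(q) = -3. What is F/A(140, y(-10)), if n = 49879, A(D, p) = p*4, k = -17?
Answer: -16569/4 ≈ -4142.3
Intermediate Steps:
A(D, p) = 4*p
Y(B) = -17 + B (Y(B) = B - 17 = -17 + B)
F = 49707 (F = 49879 - (-17 + 189) = 49879 - 1*172 = 49879 - 172 = 49707)
F/A(140, y(-10)) = 49707/((4*(-3))) = 49707/(-12) = 49707*(-1/12) = -16569/4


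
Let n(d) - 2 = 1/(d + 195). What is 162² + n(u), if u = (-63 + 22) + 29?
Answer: 4803019/183 ≈ 26246.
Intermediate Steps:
u = -12 (u = -41 + 29 = -12)
n(d) = 2 + 1/(195 + d) (n(d) = 2 + 1/(d + 195) = 2 + 1/(195 + d))
162² + n(u) = 162² + (391 + 2*(-12))/(195 - 12) = 26244 + (391 - 24)/183 = 26244 + (1/183)*367 = 26244 + 367/183 = 4803019/183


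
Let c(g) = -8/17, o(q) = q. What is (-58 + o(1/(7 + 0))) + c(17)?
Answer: -6941/119 ≈ -58.328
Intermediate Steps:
c(g) = -8/17 (c(g) = -8*1/17 = -8/17)
(-58 + o(1/(7 + 0))) + c(17) = (-58 + 1/(7 + 0)) - 8/17 = (-58 + 1/7) - 8/17 = (-58 + ⅐) - 8/17 = -405/7 - 8/17 = -6941/119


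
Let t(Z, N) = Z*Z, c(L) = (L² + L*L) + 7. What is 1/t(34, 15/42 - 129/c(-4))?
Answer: 1/1156 ≈ 0.00086505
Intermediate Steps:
c(L) = 7 + 2*L² (c(L) = (L² + L²) + 7 = 2*L² + 7 = 7 + 2*L²)
t(Z, N) = Z²
1/t(34, 15/42 - 129/c(-4)) = 1/(34²) = 1/1156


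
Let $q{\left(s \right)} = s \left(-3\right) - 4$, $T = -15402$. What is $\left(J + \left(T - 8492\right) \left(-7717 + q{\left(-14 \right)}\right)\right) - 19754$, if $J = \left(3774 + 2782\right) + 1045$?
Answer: $183469873$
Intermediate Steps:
$q{\left(s \right)} = -4 - 3 s$ ($q{\left(s \right)} = - 3 s - 4 = -4 - 3 s$)
$J = 7601$ ($J = 6556 + 1045 = 7601$)
$\left(J + \left(T - 8492\right) \left(-7717 + q{\left(-14 \right)}\right)\right) - 19754 = \left(7601 + \left(-15402 - 8492\right) \left(-7717 - -38\right)\right) - 19754 = \left(7601 - 23894 \left(-7717 + \left(-4 + 42\right)\right)\right) - 19754 = \left(7601 - 23894 \left(-7717 + 38\right)\right) - 19754 = \left(7601 - -183482026\right) - 19754 = \left(7601 + 183482026\right) - 19754 = 183489627 - 19754 = 183469873$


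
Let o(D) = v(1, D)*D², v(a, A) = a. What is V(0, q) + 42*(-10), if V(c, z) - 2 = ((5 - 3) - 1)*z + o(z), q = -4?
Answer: -406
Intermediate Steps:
o(D) = D² (o(D) = 1*D² = D²)
V(c, z) = 2 + z + z² (V(c, z) = 2 + (((5 - 3) - 1)*z + z²) = 2 + ((2 - 1)*z + z²) = 2 + (1*z + z²) = 2 + (z + z²) = 2 + z + z²)
V(0, q) + 42*(-10) = (2 - 4 + (-4)²) + 42*(-10) = (2 - 4 + 16) - 420 = 14 - 420 = -406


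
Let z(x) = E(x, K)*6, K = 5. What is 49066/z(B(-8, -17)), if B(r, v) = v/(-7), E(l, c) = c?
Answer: 24533/15 ≈ 1635.5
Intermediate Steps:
B(r, v) = -v/7 (B(r, v) = v*(-⅐) = -v/7)
z(x) = 30 (z(x) = 5*6 = 30)
49066/z(B(-8, -17)) = 49066/30 = 49066*(1/30) = 24533/15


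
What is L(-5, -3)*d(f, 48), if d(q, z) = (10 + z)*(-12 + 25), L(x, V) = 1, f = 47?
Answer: 754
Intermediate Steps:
d(q, z) = 130 + 13*z (d(q, z) = (10 + z)*13 = 130 + 13*z)
L(-5, -3)*d(f, 48) = 1*(130 + 13*48) = 1*(130 + 624) = 1*754 = 754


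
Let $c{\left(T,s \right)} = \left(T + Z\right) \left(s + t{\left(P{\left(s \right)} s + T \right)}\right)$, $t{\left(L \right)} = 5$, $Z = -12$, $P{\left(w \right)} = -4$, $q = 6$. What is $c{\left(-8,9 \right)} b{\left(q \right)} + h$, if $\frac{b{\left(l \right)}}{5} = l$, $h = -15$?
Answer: $-8415$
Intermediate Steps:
$c{\left(T,s \right)} = \left(-12 + T\right) \left(5 + s\right)$ ($c{\left(T,s \right)} = \left(T - 12\right) \left(s + 5\right) = \left(-12 + T\right) \left(5 + s\right)$)
$b{\left(l \right)} = 5 l$
$c{\left(-8,9 \right)} b{\left(q \right)} + h = \left(-60 - 108 + 5 \left(-8\right) - 72\right) 5 \cdot 6 - 15 = \left(-60 - 108 - 40 - 72\right) 30 - 15 = \left(-280\right) 30 - 15 = -8400 - 15 = -8415$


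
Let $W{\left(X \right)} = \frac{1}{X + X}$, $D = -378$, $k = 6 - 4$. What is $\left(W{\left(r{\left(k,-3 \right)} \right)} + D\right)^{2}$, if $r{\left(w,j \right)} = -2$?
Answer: $\frac{2289169}{16} \approx 1.4307 \cdot 10^{5}$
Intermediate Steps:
$k = 2$ ($k = 6 - 4 = 2$)
$W{\left(X \right)} = \frac{1}{2 X}$
$\left(W{\left(r{\left(k,-3 \right)} \right)} + D\right)^{2} = \left(\frac{1}{2 \left(-2\right)} - 378\right)^{2} = \left(\frac{1}{2} \left(- \frac{1}{2}\right) - 378\right)^{2} = \left(- \frac{1}{4} - 378\right)^{2} = \left(- \frac{1513}{4}\right)^{2} = \frac{2289169}{16}$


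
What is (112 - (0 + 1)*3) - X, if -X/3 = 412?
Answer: 1345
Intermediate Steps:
X = -1236 (X = -3*412 = -1236)
(112 - (0 + 1)*3) - X = (112 - (0 + 1)*3) - 1*(-1236) = (112 - 3) + 1236 = 109 + 1236 = 1345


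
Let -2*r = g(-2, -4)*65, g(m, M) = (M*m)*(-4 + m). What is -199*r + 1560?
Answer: -308880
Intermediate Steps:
g(m, M) = M*m*(-4 + m)
r = 1560 (r = -(-4*(-2)*(-4 - 2))*65/2 = -(-4*(-2)*(-6))*65/2 = -(-24)*65 = -1/2*(-3120) = 1560)
-199*r + 1560 = -199*1560 + 1560 = -310440 + 1560 = -308880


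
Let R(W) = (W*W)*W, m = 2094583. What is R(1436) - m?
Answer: 2959075273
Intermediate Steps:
R(W) = W**3 (R(W) = W**2*W = W**3)
R(1436) - m = 1436**3 - 1*2094583 = 2961169856 - 2094583 = 2959075273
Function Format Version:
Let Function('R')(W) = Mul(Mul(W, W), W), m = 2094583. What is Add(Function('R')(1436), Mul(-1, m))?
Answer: 2959075273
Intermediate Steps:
Function('R')(W) = Pow(W, 3) (Function('R')(W) = Mul(Pow(W, 2), W) = Pow(W, 3))
Add(Function('R')(1436), Mul(-1, m)) = Add(Pow(1436, 3), Mul(-1, 2094583)) = Add(2961169856, -2094583) = 2959075273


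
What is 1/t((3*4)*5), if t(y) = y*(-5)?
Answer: -1/300 ≈ -0.0033333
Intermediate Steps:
t(y) = -5*y
1/t((3*4)*5) = 1/(-5*3*4*5) = 1/(-60*5) = 1/(-5*60) = 1/(-300) = -1/300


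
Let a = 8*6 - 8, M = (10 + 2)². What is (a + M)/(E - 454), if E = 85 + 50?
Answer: -184/319 ≈ -0.57680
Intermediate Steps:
M = 144 (M = 12² = 144)
a = 40 (a = 48 - 8 = 40)
E = 135
(a + M)/(E - 454) = (40 + 144)/(135 - 454) = 184/(-319) = 184*(-1/319) = -184/319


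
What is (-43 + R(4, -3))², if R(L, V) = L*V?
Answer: 3025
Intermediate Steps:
(-43 + R(4, -3))² = (-43 + 4*(-3))² = (-43 - 12)² = (-55)² = 3025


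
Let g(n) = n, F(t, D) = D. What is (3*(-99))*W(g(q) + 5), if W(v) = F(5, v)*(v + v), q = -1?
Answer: -9504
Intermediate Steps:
W(v) = 2*v² (W(v) = v*(v + v) = v*(2*v) = 2*v²)
(3*(-99))*W(g(q) + 5) = (3*(-99))*(2*(-1 + 5)²) = -594*4² = -594*16 = -297*32 = -9504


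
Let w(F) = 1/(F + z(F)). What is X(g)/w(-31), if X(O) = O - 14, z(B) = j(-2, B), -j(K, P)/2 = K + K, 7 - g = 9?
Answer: 368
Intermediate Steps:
g = -2 (g = 7 - 1*9 = 7 - 9 = -2)
j(K, P) = -4*K (j(K, P) = -2*(K + K) = -4*K)
z(B) = 8 (z(B) = -4*(-2) = 8)
X(O) = -14 + O
w(F) = 1/(8 + F) (w(F) = 1/(F + 8) = 1/(8 + F))
X(g)/w(-31) = (-14 - 2)/(1/(8 - 31)) = -16/(1/(-23)) = -16/(-1/23) = -16*(-23) = 368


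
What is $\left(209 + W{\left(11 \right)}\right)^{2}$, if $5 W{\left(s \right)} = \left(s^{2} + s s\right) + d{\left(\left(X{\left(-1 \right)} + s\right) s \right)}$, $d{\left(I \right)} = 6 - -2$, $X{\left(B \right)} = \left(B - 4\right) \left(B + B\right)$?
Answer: $67081$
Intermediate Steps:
$X{\left(B \right)} = 2 B \left(-4 + B\right)$ ($X{\left(B \right)} = \left(-4 + B\right) 2 B = 2 B \left(-4 + B\right)$)
$d{\left(I \right)} = 8$ ($d{\left(I \right)} = 6 + 2 = 8$)
$W{\left(s \right)} = \frac{8}{5} + \frac{2 s^{2}}{5}$ ($W{\left(s \right)} = \frac{\left(s^{2} + s s\right) + 8}{5} = \frac{\left(s^{2} + s^{2}\right) + 8}{5} = \frac{2 s^{2} + 8}{5} = \frac{8 + 2 s^{2}}{5} = \frac{8}{5} + \frac{2 s^{2}}{5}$)
$\left(209 + W{\left(11 \right)}\right)^{2} = \left(209 + \left(\frac{8}{5} + \frac{2 \cdot 11^{2}}{5}\right)\right)^{2} = \left(209 + \left(\frac{8}{5} + \frac{2}{5} \cdot 121\right)\right)^{2} = \left(209 + \left(\frac{8}{5} + \frac{242}{5}\right)\right)^{2} = \left(209 + 50\right)^{2} = 259^{2} = 67081$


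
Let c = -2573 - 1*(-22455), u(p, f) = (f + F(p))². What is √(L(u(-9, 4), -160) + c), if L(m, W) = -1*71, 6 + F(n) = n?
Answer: √19811 ≈ 140.75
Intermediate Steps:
F(n) = -6 + n
u(p, f) = (-6 + f + p)² (u(p, f) = (f + (-6 + p))² = (-6 + f + p)²)
L(m, W) = -71
c = 19882 (c = -2573 + 22455 = 19882)
√(L(u(-9, 4), -160) + c) = √(-71 + 19882) = √19811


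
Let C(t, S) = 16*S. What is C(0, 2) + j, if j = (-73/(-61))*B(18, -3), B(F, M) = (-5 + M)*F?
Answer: -8560/61 ≈ -140.33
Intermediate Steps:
B(F, M) = F*(-5 + M)
j = -10512/61 (j = (-73/(-61))*(18*(-5 - 3)) = (-73*(-1/61))*(18*(-8)) = (73/61)*(-144) = -10512/61 ≈ -172.33)
C(0, 2) + j = 16*2 - 10512/61 = 32 - 10512/61 = -8560/61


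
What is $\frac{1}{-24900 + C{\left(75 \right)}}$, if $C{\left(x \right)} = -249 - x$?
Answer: $- \frac{1}{25224} \approx -3.9645 \cdot 10^{-5}$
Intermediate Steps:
$\frac{1}{-24900 + C{\left(75 \right)}} = \frac{1}{-24900 - 324} = \frac{1}{-25224} = - \frac{1}{25224}$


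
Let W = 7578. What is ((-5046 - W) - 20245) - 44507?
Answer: -77376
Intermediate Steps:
((-5046 - W) - 20245) - 44507 = ((-5046 - 1*7578) - 20245) - 44507 = ((-5046 - 7578) - 20245) - 44507 = (-12624 - 20245) - 44507 = -32869 - 44507 = -77376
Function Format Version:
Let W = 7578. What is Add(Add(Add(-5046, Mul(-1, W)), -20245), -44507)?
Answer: -77376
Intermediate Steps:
Add(Add(Add(-5046, Mul(-1, W)), -20245), -44507) = Add(Add(Add(-5046, Mul(-1, 7578)), -20245), -44507) = Add(Add(Add(-5046, -7578), -20245), -44507) = Add(Add(-12624, -20245), -44507) = Add(-32869, -44507) = -77376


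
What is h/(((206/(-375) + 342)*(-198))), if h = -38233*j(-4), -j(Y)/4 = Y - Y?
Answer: 0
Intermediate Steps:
j(Y) = 0 (j(Y) = -4*(Y - Y) = -4*0 = 0)
h = 0 (h = -38233*0 = 0)
h/(((206/(-375) + 342)*(-198))) = 0/(((206/(-375) + 342)*(-198))) = 0/(((206*(-1/375) + 342)*(-198))) = 0/(((-206/375 + 342)*(-198))) = 0/(((128044/375)*(-198))) = 0/(-8450904/125) = 0*(-125/8450904) = 0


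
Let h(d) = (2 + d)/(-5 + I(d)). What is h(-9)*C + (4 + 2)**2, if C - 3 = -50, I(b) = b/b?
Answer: -185/4 ≈ -46.250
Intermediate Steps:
I(b) = 1
C = -47 (C = 3 - 50 = -47)
h(d) = -1/2 - d/4 (h(d) = (2 + d)/(-5 + 1) = (2 + d)/(-4) = (2 + d)*(-1/4) = -1/2 - d/4)
h(-9)*C + (4 + 2)**2 = (-1/2 - 1/4*(-9))*(-47) + (4 + 2)**2 = (-1/2 + 9/4)*(-47) + 6**2 = (7/4)*(-47) + 36 = -329/4 + 36 = -185/4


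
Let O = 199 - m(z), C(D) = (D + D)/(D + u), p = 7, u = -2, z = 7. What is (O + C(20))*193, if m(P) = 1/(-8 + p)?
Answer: 351260/9 ≈ 39029.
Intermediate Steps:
m(P) = -1 (m(P) = 1/(-8 + 7) = 1/(-1) = -1)
C(D) = 2*D/(-2 + D) (C(D) = (D + D)/(D - 2) = (2*D)/(-2 + D) = 2*D/(-2 + D))
O = 200 (O = 199 - 1*(-1) = 199 + 1 = 200)
(O + C(20))*193 = (200 + 2*20/(-2 + 20))*193 = (200 + 2*20/18)*193 = (200 + 2*20*(1/18))*193 = (200 + 20/9)*193 = (1820/9)*193 = 351260/9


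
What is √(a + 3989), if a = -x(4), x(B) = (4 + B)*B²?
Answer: 3*√429 ≈ 62.137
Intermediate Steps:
x(B) = B²*(4 + B)
a = -128 (a = -4²*(4 + 4) = -16*8 = -1*128 = -128)
√(a + 3989) = √(-128 + 3989) = √3861 = 3*√429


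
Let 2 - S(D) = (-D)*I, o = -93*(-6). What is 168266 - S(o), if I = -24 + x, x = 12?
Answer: 174960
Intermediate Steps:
o = 558
I = -12 (I = -24 + 12 = -12)
S(D) = 2 - 12*D (S(D) = 2 - (-D)*(-12) = 2 - 12*D)
168266 - S(o) = 168266 - (2 - 12*558) = 168266 - (2 - 6696) = 168266 - 1*(-6694) = 168266 + 6694 = 174960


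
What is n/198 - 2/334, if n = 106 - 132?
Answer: -2270/16533 ≈ -0.13730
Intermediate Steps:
n = -26
n/198 - 2/334 = -26/198 - 2/334 = -26*1/198 - 2*1/334 = -13/99 - 1/167 = -2270/16533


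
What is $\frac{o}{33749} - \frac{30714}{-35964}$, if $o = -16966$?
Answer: $\frac{71066927}{202291506} \approx 0.35131$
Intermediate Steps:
$\frac{o}{33749} - \frac{30714}{-35964} = - \frac{16966}{33749} - \frac{30714}{-35964} = \left(-16966\right) \frac{1}{33749} - - \frac{5119}{5994} = - \frac{16966}{33749} + \frac{5119}{5994} = \frac{71066927}{202291506}$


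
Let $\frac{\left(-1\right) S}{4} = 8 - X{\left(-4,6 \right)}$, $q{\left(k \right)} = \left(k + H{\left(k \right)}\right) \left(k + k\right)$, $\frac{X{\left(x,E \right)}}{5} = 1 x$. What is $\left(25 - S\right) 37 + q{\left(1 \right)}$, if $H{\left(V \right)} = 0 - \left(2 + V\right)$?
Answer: $5065$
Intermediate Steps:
$H{\left(V \right)} = -2 - V$ ($H{\left(V \right)} = 0 - \left(2 + V\right) = -2 - V$)
$X{\left(x,E \right)} = 5 x$ ($X{\left(x,E \right)} = 5 \cdot 1 x = 5 x$)
$q{\left(k \right)} = - 4 k$ ($q{\left(k \right)} = \left(k - \left(2 + k\right)\right) \left(k + k\right) = - 2 \cdot 2 k = - 4 k$)
$S = -112$ ($S = - 4 \left(8 - 5 \left(-4\right)\right) = - 4 \left(8 - -20\right) = - 4 \left(8 + 20\right) = \left(-4\right) 28 = -112$)
$\left(25 - S\right) 37 + q{\left(1 \right)} = \left(25 - -112\right) 37 - 4 = \left(25 + 112\right) 37 - 4 = 137 \cdot 37 - 4 = 5069 - 4 = 5065$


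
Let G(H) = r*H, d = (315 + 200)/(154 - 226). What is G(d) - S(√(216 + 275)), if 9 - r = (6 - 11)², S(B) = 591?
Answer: -4289/9 ≈ -476.56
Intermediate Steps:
d = -515/72 (d = 515/(-72) = 515*(-1/72) = -515/72 ≈ -7.1528)
r = -16 (r = 9 - (6 - 11)² = 9 - 1*(-5)² = 9 - 1*25 = 9 - 25 = -16)
G(H) = -16*H
G(d) - S(√(216 + 275)) = -16*(-515/72) - 1*591 = 1030/9 - 591 = -4289/9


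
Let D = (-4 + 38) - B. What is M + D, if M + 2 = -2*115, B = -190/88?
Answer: -8617/44 ≈ -195.84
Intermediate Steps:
B = -95/44 (B = -190*1/88 = -95/44 ≈ -2.1591)
M = -232 (M = -2 - 2*115 = -2 - 230 = -232)
D = 1591/44 (D = (-4 + 38) - 1*(-95/44) = 34 + 95/44 = 1591/44 ≈ 36.159)
M + D = -232 + 1591/44 = -8617/44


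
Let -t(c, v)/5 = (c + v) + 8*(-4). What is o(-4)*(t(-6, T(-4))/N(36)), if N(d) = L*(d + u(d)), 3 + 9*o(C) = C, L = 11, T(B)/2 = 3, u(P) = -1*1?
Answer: -32/99 ≈ -0.32323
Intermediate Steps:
u(P) = -1
T(B) = 6 (T(B) = 2*3 = 6)
t(c, v) = 160 - 5*c - 5*v (t(c, v) = -5*((c + v) + 8*(-4)) = -5*((c + v) - 32) = -5*(-32 + c + v) = 160 - 5*c - 5*v)
o(C) = -⅓ + C/9
N(d) = -11 + 11*d (N(d) = 11*(d - 1) = 11*(-1 + d) = -11 + 11*d)
o(-4)*(t(-6, T(-4))/N(36)) = (-⅓ + (⅑)*(-4))*((160 - 5*(-6) - 5*6)/(-11 + 11*36)) = (-⅓ - 4/9)*((160 + 30 - 30)/(-11 + 396)) = -1120/(9*385) = -7/9*32/77 = -32/99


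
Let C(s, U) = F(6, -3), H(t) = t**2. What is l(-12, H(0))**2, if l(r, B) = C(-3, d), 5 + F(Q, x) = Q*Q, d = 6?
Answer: 961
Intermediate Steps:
F(Q, x) = -5 + Q**2 (F(Q, x) = -5 + Q*Q = -5 + Q**2)
C(s, U) = 31 (C(s, U) = -5 + 6**2 = -5 + 36 = 31)
l(r, B) = 31
l(-12, H(0))**2 = 31**2 = 961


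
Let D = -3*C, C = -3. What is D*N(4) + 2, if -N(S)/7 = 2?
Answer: -124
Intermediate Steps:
N(S) = -14 (N(S) = -7*2 = -14)
D = 9 (D = -3*(-3) = 9)
D*N(4) + 2 = 9*(-14) + 2 = -126 + 2 = -124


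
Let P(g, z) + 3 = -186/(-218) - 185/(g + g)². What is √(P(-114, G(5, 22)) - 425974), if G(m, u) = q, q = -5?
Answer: I*√263092201036385/24852 ≈ 652.67*I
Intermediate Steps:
G(m, u) = -5
P(g, z) = -234/109 - 185/(4*g²) (P(g, z) = -3 + (-186/(-218) - 185/(g + g)²) = -3 + (-186*(-1/218) - 185*1/(4*g²)) = -3 + (93/109 - 185*1/(4*g²)) = -3 + (93/109 - 185/(4*g²)) = -234/109 - 185/(4*g²))
√(P(-114, G(5, 22)) - 425974) = √((-234/109 - 185/4/(-114)²) - 425974) = √((-234/109 - 185/4*1/12996) - 425974) = √((-234/109 - 185/51984) - 425974) = √(-12184421/5666256 - 425974) = √(-2413689917765/5666256) = I*√263092201036385/24852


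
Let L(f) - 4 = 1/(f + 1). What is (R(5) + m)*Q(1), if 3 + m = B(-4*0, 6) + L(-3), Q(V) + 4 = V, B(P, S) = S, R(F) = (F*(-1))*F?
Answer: 111/2 ≈ 55.500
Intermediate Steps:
R(F) = -F**2 (R(F) = (-F)*F = -F**2)
Q(V) = -4 + V
L(f) = 4 + 1/(1 + f) (L(f) = 4 + 1/(f + 1) = 4 + 1/(1 + f))
m = 13/2 (m = -3 + (6 + (5 + 4*(-3))/(1 - 3)) = -3 + (6 + (5 - 12)/(-2)) = -3 + (6 - 1/2*(-7)) = -3 + (6 + 7/2) = -3 + 19/2 = 13/2 ≈ 6.5000)
(R(5) + m)*Q(1) = (-1*5**2 + 13/2)*(-4 + 1) = (-1*25 + 13/2)*(-3) = (-25 + 13/2)*(-3) = -37/2*(-3) = 111/2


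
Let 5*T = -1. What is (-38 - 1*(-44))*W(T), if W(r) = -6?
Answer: -36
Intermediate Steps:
T = -⅕ (T = (⅕)*(-1) = -⅕ ≈ -0.20000)
(-38 - 1*(-44))*W(T) = (-38 - 1*(-44))*(-6) = (-38 + 44)*(-6) = 6*(-6) = -36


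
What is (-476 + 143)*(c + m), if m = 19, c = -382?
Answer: 120879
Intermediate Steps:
(-476 + 143)*(c + m) = (-476 + 143)*(-382 + 19) = -333*(-363) = 120879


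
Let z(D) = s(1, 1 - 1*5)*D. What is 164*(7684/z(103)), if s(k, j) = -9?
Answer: -1260176/927 ≈ -1359.4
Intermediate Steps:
z(D) = -9*D
164*(7684/z(103)) = 164*(7684/((-9*103))) = 164*(7684/(-927)) = 164*(7684*(-1/927)) = 164*(-7684/927) = -1260176/927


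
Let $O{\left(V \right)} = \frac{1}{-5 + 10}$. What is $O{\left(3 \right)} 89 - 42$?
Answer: $- \frac{121}{5} \approx -24.2$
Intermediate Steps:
$O{\left(V \right)} = \frac{1}{5}$
$O{\left(3 \right)} 89 - 42 = \frac{1}{5} \cdot 89 - 42 = \frac{89}{5} - 42 = - \frac{121}{5}$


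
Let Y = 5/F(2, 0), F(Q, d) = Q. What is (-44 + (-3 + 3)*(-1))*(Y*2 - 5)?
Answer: 0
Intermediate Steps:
Y = 5/2 ≈ 2.5000
(-44 + (-3 + 3)*(-1))*(Y*2 - 5) = (-44 + (-3 + 3)*(-1))*((5/2)*2 - 5) = (-44 + 0*(-1))*(5 - 5) = (-44 + 0)*0 = -44*0 = 0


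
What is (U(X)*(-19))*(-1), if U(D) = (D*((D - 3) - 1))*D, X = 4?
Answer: 0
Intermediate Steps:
U(D) = D**2*(-4 + D) (U(D) = (D*((-3 + D) - 1))*D = (D*(-4 + D))*D = D**2*(-4 + D))
(U(X)*(-19))*(-1) = ((4**2*(-4 + 4))*(-19))*(-1) = ((16*0)*(-19))*(-1) = (0*(-19))*(-1) = 0*(-1) = 0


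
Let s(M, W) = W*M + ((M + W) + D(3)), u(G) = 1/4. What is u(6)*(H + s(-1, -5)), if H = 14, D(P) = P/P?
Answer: 7/2 ≈ 3.5000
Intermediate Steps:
u(G) = ¼
D(P) = 1
s(M, W) = 1 + M + W + M*W (s(M, W) = W*M + ((M + W) + 1) = M*W + (1 + M + W) = 1 + M + W + M*W)
u(6)*(H + s(-1, -5)) = (14 + (1 - 1 - 5 - 1*(-5)))/4 = (14 + (1 - 1 - 5 + 5))/4 = (14 + 0)/4 = (¼)*14 = 7/2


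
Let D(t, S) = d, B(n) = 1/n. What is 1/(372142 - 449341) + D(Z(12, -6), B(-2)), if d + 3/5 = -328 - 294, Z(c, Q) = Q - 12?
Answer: -240320492/385995 ≈ -622.60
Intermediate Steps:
Z(c, Q) = -12 + Q
d = -3113/5 (d = -⅗ + (-328 - 294) = -⅗ - 622 = -3113/5 ≈ -622.60)
D(t, S) = -3113/5
1/(372142 - 449341) + D(Z(12, -6), B(-2)) = 1/(372142 - 449341) - 3113/5 = 1/(-77199) - 3113/5 = -1/77199 - 3113/5 = -240320492/385995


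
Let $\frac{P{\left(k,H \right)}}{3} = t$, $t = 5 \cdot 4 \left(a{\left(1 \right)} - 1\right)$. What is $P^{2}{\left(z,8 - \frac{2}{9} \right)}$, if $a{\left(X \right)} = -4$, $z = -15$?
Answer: $90000$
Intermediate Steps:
$t = -100$ ($t = 5 \cdot 4 \left(-4 - 1\right) = 20 \left(-5\right) = -100$)
$P{\left(k,H \right)} = -300$ ($P{\left(k,H \right)} = 3 \left(-100\right) = -300$)
$P^{2}{\left(z,8 - \frac{2}{9} \right)} = \left(-300\right)^{2} = 90000$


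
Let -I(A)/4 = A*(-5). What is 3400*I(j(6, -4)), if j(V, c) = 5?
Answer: 340000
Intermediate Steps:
I(A) = 20*A (I(A) = -4*A*(-5) = -(-20)*A = 20*A)
3400*I(j(6, -4)) = 3400*(20*5) = 3400*100 = 340000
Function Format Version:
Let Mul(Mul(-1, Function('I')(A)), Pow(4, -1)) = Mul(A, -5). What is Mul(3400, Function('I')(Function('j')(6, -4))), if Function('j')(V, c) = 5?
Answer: 340000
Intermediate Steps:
Function('I')(A) = Mul(20, A) (Function('I')(A) = Mul(-4, Mul(A, -5)) = Mul(-4, Mul(-5, A)) = Mul(20, A))
Mul(3400, Function('I')(Function('j')(6, -4))) = Mul(3400, Mul(20, 5)) = Mul(3400, 100) = 340000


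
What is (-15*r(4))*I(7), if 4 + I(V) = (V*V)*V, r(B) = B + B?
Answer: -40680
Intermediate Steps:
r(B) = 2*B
I(V) = -4 + V³ (I(V) = -4 + (V*V)*V = -4 + V²*V = -4 + V³)
(-15*r(4))*I(7) = (-30*4)*(-4 + 7³) = (-15*8)*(-4 + 343) = -120*339 = -40680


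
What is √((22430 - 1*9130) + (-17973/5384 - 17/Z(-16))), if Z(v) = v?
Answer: √96366799335/2692 ≈ 115.32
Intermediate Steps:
√((22430 - 1*9130) + (-17973/5384 - 17/Z(-16))) = √((22430 - 1*9130) + (-17973/5384 - 17/(-16))) = √((22430 - 9130) + (-17973*1/5384 - 17*(-1/16))) = √(13300 + (-17973/5384 + 17/16)) = √(13300 - 24505/10768) = √(143189895/10768) = √96366799335/2692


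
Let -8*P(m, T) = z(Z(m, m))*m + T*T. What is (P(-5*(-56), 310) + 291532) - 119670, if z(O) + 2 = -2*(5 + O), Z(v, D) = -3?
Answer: 320119/2 ≈ 1.6006e+5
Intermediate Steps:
z(O) = -12 - 2*O (z(O) = -2 - 2*(5 + O) = -2 + (-10 - 2*O) = -12 - 2*O)
P(m, T) = -T²/8 + 3*m/4 (P(m, T) = -((-12 - 2*(-3))*m + T*T)/8 = -((-12 + 6)*m + T²)/8 = -(-6*m + T²)/8 = -(T² - 6*m)/8 = -T²/8 + 3*m/4)
(P(-5*(-56), 310) + 291532) - 119670 = ((-⅛*310² + 3*(-5*(-56))/4) + 291532) - 119670 = ((-⅛*96100 + (¾)*280) + 291532) - 119670 = ((-24025/2 + 210) + 291532) - 119670 = (-23605/2 + 291532) - 119670 = 559459/2 - 119670 = 320119/2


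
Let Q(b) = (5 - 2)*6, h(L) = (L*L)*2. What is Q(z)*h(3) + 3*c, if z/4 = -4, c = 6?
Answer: 342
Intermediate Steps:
z = -16 (z = 4*(-4) = -16)
h(L) = 2*L**2 (h(L) = L**2*2 = 2*L**2)
Q(b) = 18 (Q(b) = 3*6 = 18)
Q(z)*h(3) + 3*c = 18*(2*3**2) + 3*6 = 18*(2*9) + 18 = 18*18 + 18 = 324 + 18 = 342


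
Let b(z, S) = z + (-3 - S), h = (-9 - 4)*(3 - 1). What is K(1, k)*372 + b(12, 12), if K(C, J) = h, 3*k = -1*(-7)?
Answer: -9675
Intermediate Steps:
k = 7/3 (k = (-1*(-7))/3 = (1/3)*7 = 7/3 ≈ 2.3333)
h = -26 (h = -13*2 = -26)
K(C, J) = -26
b(z, S) = -3 + z - S
K(1, k)*372 + b(12, 12) = -26*372 + (-3 + 12 - 1*12) = -9672 + (-3 + 12 - 12) = -9672 - 3 = -9675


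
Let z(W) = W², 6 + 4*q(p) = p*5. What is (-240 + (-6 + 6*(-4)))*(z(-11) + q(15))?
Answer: -74655/2 ≈ -37328.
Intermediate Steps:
q(p) = -3/2 + 5*p/4 (q(p) = -3/2 + (p*5)/4 = -3/2 + (5*p)/4 = -3/2 + 5*p/4)
(-240 + (-6 + 6*(-4)))*(z(-11) + q(15)) = (-240 + (-6 + 6*(-4)))*((-11)² + (-3/2 + (5/4)*15)) = (-240 + (-6 - 24))*(121 + (-3/2 + 75/4)) = (-240 - 30)*(121 + 69/4) = -270*553/4 = -74655/2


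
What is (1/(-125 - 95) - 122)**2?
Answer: 720439281/48400 ≈ 14885.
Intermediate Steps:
(1/(-125 - 95) - 122)**2 = (1/(-220) - 122)**2 = (-1/220 - 122)**2 = (-26841/220)**2 = 720439281/48400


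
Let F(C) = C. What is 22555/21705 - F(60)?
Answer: -255949/4341 ≈ -58.961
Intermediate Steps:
22555/21705 - F(60) = 22555/21705 - 1*60 = 22555*(1/21705) - 60 = 4511/4341 - 60 = -255949/4341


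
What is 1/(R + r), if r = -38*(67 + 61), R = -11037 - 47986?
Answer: -1/63887 ≈ -1.5653e-5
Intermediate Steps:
R = -59023
r = -4864 (r = -38*128 = -4864)
1/(R + r) = 1/(-59023 - 4864) = 1/(-63887) = -1/63887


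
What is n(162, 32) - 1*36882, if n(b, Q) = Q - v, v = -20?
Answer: -36830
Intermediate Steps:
n(b, Q) = 20 + Q (n(b, Q) = Q - 1*(-20) = Q + 20 = 20 + Q)
n(162, 32) - 1*36882 = (20 + 32) - 1*36882 = 52 - 36882 = -36830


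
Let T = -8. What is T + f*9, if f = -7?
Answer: -71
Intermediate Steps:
T + f*9 = -8 - 7*9 = -8 - 63 = -71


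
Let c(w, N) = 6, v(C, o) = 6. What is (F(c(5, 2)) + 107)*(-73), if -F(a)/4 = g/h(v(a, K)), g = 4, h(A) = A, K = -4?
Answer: -22849/3 ≈ -7616.3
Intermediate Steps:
F(a) = -8/3 (F(a) = -16/6 = -4*2/3 = -8/3)
(F(c(5, 2)) + 107)*(-73) = (-8/3 + 107)*(-73) = (313/3)*(-73) = -22849/3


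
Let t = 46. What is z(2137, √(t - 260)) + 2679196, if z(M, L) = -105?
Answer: 2679091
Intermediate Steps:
z(2137, √(t - 260)) + 2679196 = -105 + 2679196 = 2679091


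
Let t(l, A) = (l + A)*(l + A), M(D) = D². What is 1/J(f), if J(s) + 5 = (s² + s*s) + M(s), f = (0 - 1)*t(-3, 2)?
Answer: -½ ≈ -0.50000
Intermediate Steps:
t(l, A) = (A + l)² (t(l, A) = (A + l)*(A + l) = (A + l)²)
f = -1 (f = (0 - 1)*(2 - 3)² = -1*(-1)² = -1*1 = -1)
J(s) = -5 + 3*s² (J(s) = -5 + ((s² + s*s) + s²) = -5 + ((s² + s²) + s²) = -5 + (2*s² + s²) = -5 + 3*s²)
1/J(f) = 1/(-5 + 3*(-1)²) = 1/(-5 + 3*1) = 1/(-5 + 3) = 1/(-2) = -½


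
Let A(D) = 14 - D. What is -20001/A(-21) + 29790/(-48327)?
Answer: -322543659/563815 ≈ -572.07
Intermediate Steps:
-20001/A(-21) + 29790/(-48327) = -20001/(14 - 1*(-21)) + 29790/(-48327) = -20001/(14 + 21) + 29790*(-1/48327) = -20001/35 - 9930/16109 = -322543659/563815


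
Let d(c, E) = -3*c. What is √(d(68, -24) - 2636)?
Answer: 2*I*√710 ≈ 53.292*I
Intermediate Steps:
√(d(68, -24) - 2636) = √(-3*68 - 2636) = √(-204 - 2636) = √(-2840) = 2*I*√710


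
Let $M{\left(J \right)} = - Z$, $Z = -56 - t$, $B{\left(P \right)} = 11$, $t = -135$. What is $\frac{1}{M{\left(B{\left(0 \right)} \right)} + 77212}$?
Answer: $\frac{1}{77133} \approx 1.2965 \cdot 10^{-5}$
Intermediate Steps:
$Z = 79$ ($Z = -56 - -135 = -56 + 135 = 79$)
$M{\left(J \right)} = -79$ ($M{\left(J \right)} = \left(-1\right) 79 = -79$)
$\frac{1}{M{\left(B{\left(0 \right)} \right)} + 77212} = \frac{1}{-79 + 77212} = \frac{1}{77133}$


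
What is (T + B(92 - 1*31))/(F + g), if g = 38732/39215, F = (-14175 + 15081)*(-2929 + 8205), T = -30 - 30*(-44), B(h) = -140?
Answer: 980375/4074998582 ≈ 0.00024058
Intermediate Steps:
T = 1290 (T = -30 + 1320 = 1290)
F = 4780056 (F = 906*5276 = 4780056)
g = 1684/1705 (g = 38732*(1/39215) = 1684/1705 ≈ 0.98768)
(T + B(92 - 1*31))/(F + g) = (1290 - 140)/(4780056 + 1684/1705) = 1150/(8149997164/1705) = 1150*(1705/8149997164) = 980375/4074998582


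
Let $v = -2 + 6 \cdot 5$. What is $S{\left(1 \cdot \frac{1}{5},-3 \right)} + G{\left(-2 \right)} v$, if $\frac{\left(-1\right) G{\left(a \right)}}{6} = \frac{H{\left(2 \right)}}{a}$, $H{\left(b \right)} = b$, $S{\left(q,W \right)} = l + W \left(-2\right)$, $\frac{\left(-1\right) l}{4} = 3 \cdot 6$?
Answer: $102$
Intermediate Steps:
$l = -72$ ($l = - 4 \cdot 3 \cdot 6 = \left(-4\right) 18 = -72$)
$S{\left(q,W \right)} = -72 - 2 W$ ($S{\left(q,W \right)} = -72 + W \left(-2\right) = -72 - 2 W$)
$G{\left(a \right)} = - \frac{12}{a}$ ($G{\left(a \right)} = - 6 \frac{2}{a} = - \frac{12}{a}$)
$v = 28$ ($v = -2 + 30 = 28$)
$S{\left(1 \cdot \frac{1}{5},-3 \right)} + G{\left(-2 \right)} v = \left(-72 - -6\right) + - \frac{12}{-2} \cdot 28 = \left(-72 + 6\right) + \left(-12\right) \left(- \frac{1}{2}\right) 28 = -66 + 6 \cdot 28 = -66 + 168 = 102$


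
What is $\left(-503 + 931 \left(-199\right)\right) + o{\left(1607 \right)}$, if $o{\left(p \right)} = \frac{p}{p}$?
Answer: $-185771$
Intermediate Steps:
$o{\left(p \right)} = 1$
$\left(-503 + 931 \left(-199\right)\right) + o{\left(1607 \right)} = \left(-503 + 931 \left(-199\right)\right) + 1 = \left(-503 - 185269\right) + 1 = -185772 + 1 = -185771$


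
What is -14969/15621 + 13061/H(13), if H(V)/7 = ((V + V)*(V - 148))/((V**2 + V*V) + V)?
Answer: -205073711/1093470 ≈ -187.54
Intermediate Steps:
H(V) = 14*V*(-148 + V)/(V + 2*V**2) (H(V) = 7*(((V + V)*(V - 148))/((V**2 + V*V) + V)) = 7*(((2*V)*(-148 + V))/((V**2 + V**2) + V)) = 7*((2*V*(-148 + V))/(2*V**2 + V)) = 7*((2*V*(-148 + V))/(V + 2*V**2)) = 7*(2*V*(-148 + V)/(V + 2*V**2)) = 14*V*(-148 + V)/(V + 2*V**2))
-14969/15621 + 13061/H(13) = -14969/15621 + 13061/((14*(-148 + 13)/(1 + 2*13))) = -14969*1/15621 + 13061/((14*(-135)/(1 + 26))) = -14969/15621 + 13061/((14*(-135)/27)) = -14969/15621 + 13061/((14*(1/27)*(-135))) = -14969/15621 + 13061/(-70) = -14969/15621 + 13061*(-1/70) = -14969/15621 - 13061/70 = -205073711/1093470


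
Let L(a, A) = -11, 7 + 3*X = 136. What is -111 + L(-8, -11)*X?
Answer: -584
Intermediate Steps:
X = 43 (X = -7/3 + (⅓)*136 = -7/3 + 136/3 = 43)
-111 + L(-8, -11)*X = -111 - 11*43 = -111 - 473 = -584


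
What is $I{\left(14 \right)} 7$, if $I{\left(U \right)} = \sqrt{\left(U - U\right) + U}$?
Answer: $7 \sqrt{14} \approx 26.192$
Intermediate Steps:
$I{\left(U \right)} = \sqrt{U}$ ($I{\left(U \right)} = \sqrt{0 + U} = \sqrt{U}$)
$I{\left(14 \right)} 7 = \sqrt{14} \cdot 7 = 7 \sqrt{14}$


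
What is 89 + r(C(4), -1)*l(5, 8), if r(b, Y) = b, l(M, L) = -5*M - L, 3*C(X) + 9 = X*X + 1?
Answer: 1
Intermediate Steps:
C(X) = -8/3 + X²/3 (C(X) = -3 + (X*X + 1)/3 = -3 + (X² + 1)/3 = -3 + (1 + X²)/3 = -3 + (⅓ + X²/3) = -8/3 + X²/3)
l(M, L) = -L - 5*M
89 + r(C(4), -1)*l(5, 8) = 89 + (-8/3 + (⅓)*4²)*(-1*8 - 5*5) = 89 + (-8/3 + (⅓)*16)*(-8 - 25) = 89 + (-8/3 + 16/3)*(-33) = 89 + (8/3)*(-33) = 89 - 88 = 1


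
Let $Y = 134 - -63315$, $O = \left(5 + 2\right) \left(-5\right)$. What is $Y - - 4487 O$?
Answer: $-93596$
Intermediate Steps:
$O = -35$ ($O = 7 \left(-5\right) = -35$)
$Y = 63449$ ($Y = 134 + 63315 = 63449$)
$Y - - 4487 O = 63449 - \left(-4487\right) \left(-35\right) = 63449 - 157045 = -93596$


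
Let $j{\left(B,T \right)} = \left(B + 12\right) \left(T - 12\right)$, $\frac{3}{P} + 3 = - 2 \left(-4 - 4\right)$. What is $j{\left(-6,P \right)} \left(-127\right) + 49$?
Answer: $\frac{117223}{13} \approx 9017.2$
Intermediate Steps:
$P = \frac{3}{13}$ ($P = \frac{3}{-3 - 2 \left(-4 - 4\right)} = \frac{3}{-3 - -16} = \frac{3}{-3 + 16} = \frac{3}{13} \approx 0.23077$)
$j{\left(B,T \right)} = \left(-12 + T\right) \left(12 + B\right)$ ($j{\left(B,T \right)} = \left(12 + B\right) \left(-12 + T\right) = \left(-12 + T\right) \left(12 + B\right)$)
$j{\left(-6,P \right)} \left(-127\right) + 49 = \left(-144 - -72 + 12 \cdot \frac{3}{13} - \frac{18}{13}\right) \left(-127\right) + 49 = \left(-144 + 72 + \frac{36}{13} - \frac{18}{13}\right) \left(-127\right) + 49 = \left(- \frac{918}{13}\right) \left(-127\right) + 49 = \frac{116586}{13} + 49 = \frac{117223}{13}$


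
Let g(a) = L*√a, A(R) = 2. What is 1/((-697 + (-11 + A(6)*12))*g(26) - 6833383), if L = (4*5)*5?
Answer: -6833383/46573480664689 + 68400*√26/46573480664689 ≈ -1.3923e-7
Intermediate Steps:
L = 100 (L = 20*5 = 100)
g(a) = 100*√a
1/((-697 + (-11 + A(6)*12))*g(26) - 6833383) = 1/((-697 + (-11 + 2*12))*(100*√26) - 6833383) = 1/((-697 + (-11 + 24))*(100*√26) - 6833383) = 1/((-697 + 13)*(100*√26) - 6833383) = 1/(-68400*√26 - 6833383) = 1/(-6833383 - 68400*√26)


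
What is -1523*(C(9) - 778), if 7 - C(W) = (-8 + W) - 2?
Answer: 1172710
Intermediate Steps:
C(W) = 17 - W (C(W) = 7 - ((-8 + W) - 2) = 7 - (-10 + W) = 7 + (10 - W) = 17 - W)
-1523*(C(9) - 778) = -1523*((17 - 1*9) - 778) = -1523*((17 - 9) - 778) = -1523*(8 - 778) = -1523*(-770) = 1172710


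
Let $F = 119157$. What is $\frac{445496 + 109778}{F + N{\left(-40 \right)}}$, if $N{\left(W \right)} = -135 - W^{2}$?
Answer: $\frac{277637}{58711} \approx 4.7289$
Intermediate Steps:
$\frac{445496 + 109778}{F + N{\left(-40 \right)}} = \frac{445496 + 109778}{119157 - 1735} = \frac{555274}{119157 - 1735} = \frac{555274}{117422} = 555274 \cdot \frac{1}{117422} = \frac{277637}{58711}$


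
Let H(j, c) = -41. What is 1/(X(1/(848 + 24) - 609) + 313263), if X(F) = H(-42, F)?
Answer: 1/313222 ≈ 3.1926e-6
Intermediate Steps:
X(F) = -41
1/(X(1/(848 + 24) - 609) + 313263) = 1/(-41 + 313263) = 1/313222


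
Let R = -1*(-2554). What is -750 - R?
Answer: -3304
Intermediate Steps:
R = 2554
-750 - R = -750 - 1*2554 = -750 - 2554 = -3304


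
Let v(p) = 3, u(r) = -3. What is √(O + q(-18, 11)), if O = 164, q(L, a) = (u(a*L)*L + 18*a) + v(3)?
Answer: √419 ≈ 20.469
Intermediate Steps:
q(L, a) = 3 - 3*L + 18*a (q(L, a) = (-3*L + 18*a) + 3 = 3 - 3*L + 18*a)
√(O + q(-18, 11)) = √(164 + (3 - 3*(-18) + 18*11)) = √(164 + (3 + 54 + 198)) = √(164 + 255) = √419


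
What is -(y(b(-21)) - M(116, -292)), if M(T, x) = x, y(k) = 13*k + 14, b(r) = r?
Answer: -33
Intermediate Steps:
y(k) = 14 + 13*k
-(y(b(-21)) - M(116, -292)) = -((14 + 13*(-21)) - 1*(-292)) = -((14 - 273) + 292) = -(-259 + 292) = -1*33 = -33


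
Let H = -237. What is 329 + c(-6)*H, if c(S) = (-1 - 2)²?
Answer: -1804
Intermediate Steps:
c(S) = 9 (c(S) = (-3)² = 9)
329 + c(-6)*H = 329 + 9*(-237) = 329 - 2133 = -1804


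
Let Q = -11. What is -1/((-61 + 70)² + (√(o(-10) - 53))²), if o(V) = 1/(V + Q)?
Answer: -21/587 ≈ -0.035775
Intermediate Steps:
o(V) = 1/(-11 + V) (o(V) = 1/(V - 11) = 1/(-11 + V))
-1/((-61 + 70)² + (√(o(-10) - 53))²) = -1/((-61 + 70)² + (√(1/(-11 - 10) - 53))²) = -1/(9² + (√(1/(-21) - 53))²) = -1/(81 + (√(-1/21 - 53))²) = -1/(81 + (√(-1114/21))²) = -1/(81 + (I*√23394/21)²) = -1/(81 - 1114/21) = -1/587/21 = -1*21/587 = -21/587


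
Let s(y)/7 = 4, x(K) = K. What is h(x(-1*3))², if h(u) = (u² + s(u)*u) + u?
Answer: 6084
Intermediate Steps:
s(y) = 28 (s(y) = 7*4 = 28)
h(u) = u² + 29*u (h(u) = (u² + 28*u) + u = u² + 29*u)
h(x(-1*3))² = ((-1*3)*(29 - 1*3))² = (-3*(29 - 3))² = (-3*26)² = (-78)² = 6084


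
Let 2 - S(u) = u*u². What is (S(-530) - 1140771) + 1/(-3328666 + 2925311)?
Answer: 59590147455004/403355 ≈ 1.4774e+8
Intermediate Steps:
S(u) = 2 - u³ (S(u) = 2 - u*u² = 2 - u³)
(S(-530) - 1140771) + 1/(-3328666 + 2925311) = ((2 - 1*(-530)³) - 1140771) + 1/(-3328666 + 2925311) = ((2 - 1*(-148877000)) - 1140771) + 1/(-403355) = ((2 + 148877000) - 1140771) - 1/403355 = (148877002 - 1140771) - 1/403355 = 147736231 - 1/403355 = 59590147455004/403355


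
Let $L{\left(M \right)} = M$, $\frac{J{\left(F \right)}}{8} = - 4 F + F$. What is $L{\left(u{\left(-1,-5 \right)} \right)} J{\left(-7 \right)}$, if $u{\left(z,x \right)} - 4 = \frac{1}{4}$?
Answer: $714$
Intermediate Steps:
$J{\left(F \right)} = - 24 F$ ($J{\left(F \right)} = 8 \left(- 4 F + F\right) = 8 \left(- 3 F\right) = - 24 F$)
$u{\left(z,x \right)} = \frac{17}{4}$ ($u{\left(z,x \right)} = 4 + \frac{1}{4} = \frac{17}{4}$)
$L{\left(u{\left(-1,-5 \right)} \right)} J{\left(-7 \right)} = \frac{17 \left(\left(-24\right) \left(-7\right)\right)}{4} = \frac{17}{4} \cdot 168 = 714$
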